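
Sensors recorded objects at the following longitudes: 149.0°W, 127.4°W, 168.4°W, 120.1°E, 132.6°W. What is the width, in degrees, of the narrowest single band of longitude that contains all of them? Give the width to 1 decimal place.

Sort the longitudes: -168.4°, -149.0°, -132.6°, -127.4°, +120.1°.
Eastward gaps between consecutive values (wrapping around): 19.4°, 16.4°, 5.2°, 247.5°, 71.5°.
Largest gap = 247.5° ⇒ minimal covering band is its complement: 360° − 247.5° = 112.5°.
Band runs from +120.1° eastward to -127.4°, crossing the antimeridian.

112.5°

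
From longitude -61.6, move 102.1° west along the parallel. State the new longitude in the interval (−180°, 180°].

-163.7°

Start at -61.6°; shift −102.1° → -163.7°.
-163.7° already lies in (−180°, 180°].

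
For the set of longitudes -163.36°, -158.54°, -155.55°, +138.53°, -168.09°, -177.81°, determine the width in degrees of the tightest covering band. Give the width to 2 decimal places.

65.92°

Sort the longitudes: -177.81°, -168.09°, -163.36°, -158.54°, -155.55°, +138.53°.
Eastward gaps between consecutive values (wrapping around): 9.72°, 4.73°, 4.82°, 2.99°, 294.08°, 43.66°.
Largest gap = 294.08° ⇒ minimal covering band is its complement: 360° − 294.08° = 65.92°.
Band runs from +138.53° eastward to -155.55°, crossing the antimeridian.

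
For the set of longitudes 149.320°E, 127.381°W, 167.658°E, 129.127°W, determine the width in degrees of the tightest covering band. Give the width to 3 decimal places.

83.299°

Sort the longitudes: -129.127°, -127.381°, +149.320°, +167.658°.
Eastward gaps between consecutive values (wrapping around): 1.746°, 276.701°, 18.338°, 63.215°.
Largest gap = 276.701° ⇒ minimal covering band is its complement: 360° − 276.701° = 83.299°.
Band runs from +149.320° eastward to -127.381°, crossing the antimeridian.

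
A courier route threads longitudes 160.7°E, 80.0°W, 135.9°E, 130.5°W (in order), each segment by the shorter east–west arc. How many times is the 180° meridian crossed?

3

Leg 1: +160.7° → -80.0°, shortest Δλ = 119.3° (east) — crosses 180°.
Leg 2: -80.0° → +135.9°, shortest Δλ = -144.1° (west) — crosses 180°.
Leg 3: +135.9° → -130.5°, shortest Δλ = 93.6° (east) — crosses 180°.
Total crossings: 3.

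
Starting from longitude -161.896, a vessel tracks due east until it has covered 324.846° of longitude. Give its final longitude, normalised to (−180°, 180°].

Start at -161.896°; shift +324.846° → +162.950°.
+162.950° already lies in (−180°, 180°].

+162.950°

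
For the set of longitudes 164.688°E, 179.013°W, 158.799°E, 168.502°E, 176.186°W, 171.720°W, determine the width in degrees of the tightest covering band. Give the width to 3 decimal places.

29.481°

Sort the longitudes: -179.013°, -176.186°, -171.720°, +158.799°, +164.688°, +168.502°.
Eastward gaps between consecutive values (wrapping around): 2.827°, 4.466°, 330.519°, 5.889°, 3.814°, 12.485°.
Largest gap = 330.519° ⇒ minimal covering band is its complement: 360° − 330.519° = 29.481°.
Band runs from +158.799° eastward to -171.720°, crossing the antimeridian.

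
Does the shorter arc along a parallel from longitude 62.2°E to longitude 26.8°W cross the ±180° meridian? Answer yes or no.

No

Signed shortest Δλ = ((-26.8 − 62.2 + 180) mod 360) − 180 = -89.0°.
Going west by 89.0° from +62.2° reaches -26.8° without touching 180°.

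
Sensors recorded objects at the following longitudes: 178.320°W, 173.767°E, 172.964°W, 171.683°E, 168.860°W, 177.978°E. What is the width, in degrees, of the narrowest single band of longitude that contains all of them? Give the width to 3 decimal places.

Sort the longitudes: -178.320°, -172.964°, -168.860°, +171.683°, +173.767°, +177.978°.
Eastward gaps between consecutive values (wrapping around): 5.356°, 4.104°, 340.543°, 2.084°, 4.211°, 3.702°.
Largest gap = 340.543° ⇒ minimal covering band is its complement: 360° − 340.543° = 19.457°.
Band runs from +171.683° eastward to -168.860°, crossing the antimeridian.

19.457°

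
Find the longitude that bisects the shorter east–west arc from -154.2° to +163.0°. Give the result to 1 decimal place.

Signed shortest Δλ from -154.2° to +163.0° is -42.8°.
Midpoint longitude = -154.2° + (-42.8°)/2 = -154.2° − 21.4° = -175.6°.
(The naïve average (-154.2 + +163.0)/2 = 4.4° is on the wrong side of the globe.)

-175.6°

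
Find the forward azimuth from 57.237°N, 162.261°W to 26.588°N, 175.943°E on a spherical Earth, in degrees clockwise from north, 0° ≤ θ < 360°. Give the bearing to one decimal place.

216.1°

Δλ = 175.943 − -162.261 = 338.204°; wrapped into (−180°, 180°]: -21.796°.
θ = atan2( sin Δλ · cos φ₂ , cos φ₁ · sin φ₂ − sin φ₁ · cos φ₂ · cos Δλ )
  = atan2(-0.33204, -0.45602) = -143.941° → normalised to [0°, 360°): 216.059°.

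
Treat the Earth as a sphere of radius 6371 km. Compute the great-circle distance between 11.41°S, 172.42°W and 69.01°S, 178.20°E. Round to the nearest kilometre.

Δλ = 178.20 − -172.42 = 350.62°; wrapped into (−180°, 180°]: -9.38°.
Δφ = -69.01 − -11.41 = -57.60°.
a = sin²(Δφ/2) + cos φ₁ · cos φ₂ · sin²(Δλ/2) = 0.234434.
c = 2·atan2(√a, √(1−a)) = 1.01086 rad → d = 6371·c ≈ 6440.19 km.

6440 km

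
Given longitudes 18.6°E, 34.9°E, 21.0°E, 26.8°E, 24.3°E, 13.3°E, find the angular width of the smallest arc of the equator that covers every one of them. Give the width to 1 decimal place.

Sort the longitudes: +13.3°, +18.6°, +21.0°, +24.3°, +26.8°, +34.9°.
Eastward gaps between consecutive values (wrapping around): 5.3°, 2.4°, 3.3°, 2.5°, 8.1°, 338.4°.
Largest gap = 338.4° ⇒ minimal covering band is its complement: 360° − 338.4° = 21.6°.
Band runs from +13.3° eastward to +34.9°.

21.6°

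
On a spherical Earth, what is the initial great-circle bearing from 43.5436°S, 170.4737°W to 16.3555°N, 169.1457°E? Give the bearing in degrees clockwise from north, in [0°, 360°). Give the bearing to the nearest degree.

338°

Δλ = 169.1457 − -170.4737 = 339.6194°; wrapped into (−180°, 180°]: -20.3806°.
θ = atan2( sin Δλ · cos φ₂ , cos φ₁ · sin φ₂ − sin φ₁ · cos φ₂ · cos Δλ )
  = atan2(-0.33416, 0.82376) = -22.080° → normalised to [0°, 360°): 337.920°.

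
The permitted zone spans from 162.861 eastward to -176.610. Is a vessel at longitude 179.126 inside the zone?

Yes

Band width going east from +162.861° to -176.610°: ((-176.610 − 162.861) mod 360) = 20.529°.
Offset of +179.126° east of the west edge: ((179.126 − 162.861) mod 360) = 16.265°.
16.265° ≤ 20.529° ⇒ inside.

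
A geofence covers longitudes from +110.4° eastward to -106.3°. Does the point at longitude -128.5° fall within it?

Band width going east from +110.4° to -106.3°: ((-106.3 − 110.4) mod 360) = 143.3°.
Offset of -128.5° east of the west edge: ((-128.5 − 110.4) mod 360) = 121.1°.
121.1° ≤ 143.3° ⇒ inside.

Yes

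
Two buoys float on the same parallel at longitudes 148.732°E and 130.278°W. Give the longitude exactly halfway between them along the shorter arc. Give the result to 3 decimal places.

Signed shortest Δλ from +148.732° to -130.278° is +80.990°.
Midpoint longitude = +148.732° + (+80.990°)/2 = +148.732° + 40.495° = +189.227°.
Normalise into (−180°, 180°]: -170.773°.
(The naïve average (+148.732 + -130.278)/2 = 9.227° is on the wrong side of the globe.)

170.773°W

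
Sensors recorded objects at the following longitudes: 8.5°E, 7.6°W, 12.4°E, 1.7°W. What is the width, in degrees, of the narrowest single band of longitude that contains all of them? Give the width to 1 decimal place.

Sort the longitudes: -7.6°, -1.7°, +8.5°, +12.4°.
Eastward gaps between consecutive values (wrapping around): 5.9°, 10.2°, 3.9°, 340.0°.
Largest gap = 340.0° ⇒ minimal covering band is its complement: 360° − 340.0° = 20.0°.
Band runs from -7.6° eastward to +12.4°.

20.0°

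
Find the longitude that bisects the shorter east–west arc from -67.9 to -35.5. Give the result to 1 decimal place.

-51.7°

Signed shortest Δλ from -67.9° to -35.5° is +32.4°.
Midpoint longitude = -67.9° + (+32.4°)/2 = -67.9° + 16.2° = -51.7°.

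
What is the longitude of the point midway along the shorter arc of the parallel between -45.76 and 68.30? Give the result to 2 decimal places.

Signed shortest Δλ from -45.76° to +68.30° is +114.06°.
Midpoint longitude = -45.76° + (+114.06°)/2 = -45.76° + 57.03° = +11.27°.

+11.27°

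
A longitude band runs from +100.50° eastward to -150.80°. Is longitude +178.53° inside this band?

Yes

Band width going east from +100.50° to -150.80°: ((-150.80 − 100.50) mod 360) = 108.70°.
Offset of +178.53° east of the west edge: ((178.53 − 100.50) mod 360) = 78.03°.
78.03° ≤ 108.70° ⇒ inside.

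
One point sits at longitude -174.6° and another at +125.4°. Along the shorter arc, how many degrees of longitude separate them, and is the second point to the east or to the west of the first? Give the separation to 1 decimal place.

60.0° west

Raw difference: 125.4 − -174.6 = 300.0°.
Normalise into (−180°, 180°]: 300.0° − 360° = -60.0°.
Negative ⇒ the second point lies to the west; separation 60.0°.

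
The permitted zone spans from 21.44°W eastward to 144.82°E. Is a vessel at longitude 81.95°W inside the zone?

No

Band width going east from -21.44° to +144.82°: ((144.82 − -21.44) mod 360) = 166.26°.
Offset of -81.95° east of the west edge: ((-81.95 − -21.44) mod 360) = 299.49°.
299.49° > 166.26° ⇒ outside.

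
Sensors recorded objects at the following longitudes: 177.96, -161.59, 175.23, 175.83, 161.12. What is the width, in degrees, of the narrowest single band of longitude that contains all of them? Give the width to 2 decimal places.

37.29°

Sort the longitudes: -161.59°, +161.12°, +175.23°, +175.83°, +177.96°.
Eastward gaps between consecutive values (wrapping around): 322.71°, 14.11°, 0.60°, 2.13°, 20.45°.
Largest gap = 322.71° ⇒ minimal covering band is its complement: 360° − 322.71° = 37.29°.
Band runs from +161.12° eastward to -161.59°, crossing the antimeridian.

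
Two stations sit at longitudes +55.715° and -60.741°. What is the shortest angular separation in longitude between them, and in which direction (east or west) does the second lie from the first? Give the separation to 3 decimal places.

Raw difference: -60.741 − 55.715 = -116.456°.
Normalise into (−180°, 180°]: -116.456° stays -116.456°.
Negative ⇒ the second point lies to the west; separation 116.456°.

116.456° west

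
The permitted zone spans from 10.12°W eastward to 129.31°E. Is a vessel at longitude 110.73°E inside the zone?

Band width going east from -10.12° to +129.31°: ((129.31 − -10.12) mod 360) = 139.43°.
Offset of +110.73° east of the west edge: ((110.73 − -10.12) mod 360) = 120.85°.
120.85° ≤ 139.43° ⇒ inside.

Yes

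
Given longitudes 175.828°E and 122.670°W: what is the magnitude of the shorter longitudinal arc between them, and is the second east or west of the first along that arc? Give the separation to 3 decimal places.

Raw difference: -122.670 − 175.828 = -298.498°.
Normalise into (−180°, 180°]: -298.498° + 360° = 61.502°.
Positive ⇒ the second point lies to the east; separation 61.502°.

61.502° east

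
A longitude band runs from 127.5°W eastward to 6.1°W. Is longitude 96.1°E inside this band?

No

Band width going east from -127.5° to -6.1°: ((-6.1 − -127.5) mod 360) = 121.4°.
Offset of +96.1° east of the west edge: ((96.1 − -127.5) mod 360) = 223.6°.
223.6° > 121.4° ⇒ outside.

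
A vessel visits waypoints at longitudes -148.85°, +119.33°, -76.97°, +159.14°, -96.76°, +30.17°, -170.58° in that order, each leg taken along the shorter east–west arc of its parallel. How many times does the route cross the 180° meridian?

5

Leg 1: -148.85° → +119.33°, shortest Δλ = -91.82° (west) — crosses 180°.
Leg 2: +119.33° → -76.97°, shortest Δλ = 163.7° (east) — crosses 180°.
Leg 3: -76.97° → +159.14°, shortest Δλ = -123.89° (west) — crosses 180°.
Leg 4: +159.14° → -96.76°, shortest Δλ = 104.1° (east) — crosses 180°.
Leg 5: -96.76° → +30.17°, shortest Δλ = 126.93° (east) — does not cross 180°.
Leg 6: +30.17° → -170.58°, shortest Δλ = 159.25° (east) — crosses 180°.
Total crossings: 5.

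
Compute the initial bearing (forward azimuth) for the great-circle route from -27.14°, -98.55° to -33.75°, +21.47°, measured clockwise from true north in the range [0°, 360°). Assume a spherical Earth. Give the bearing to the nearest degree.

134°

Δλ = 21.47 − -98.55 = 120.02°.
θ = atan2( sin Δλ · cos φ₂ , cos φ₁ · sin φ₂ − sin φ₁ · cos φ₂ · cos Δλ )
  = atan2(0.71993, -0.68416) = 133.541° → normalised to [0°, 360°): 133.541°.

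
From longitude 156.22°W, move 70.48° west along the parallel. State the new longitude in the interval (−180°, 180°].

Start at -156.22°; shift −70.48° → -226.70°.
-226.70° lies outside (−180°, 180°]; add 360° → +133.30°.

133.30°E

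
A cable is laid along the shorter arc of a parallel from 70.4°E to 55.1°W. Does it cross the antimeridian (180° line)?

Signed shortest Δλ = ((-55.1 − 70.4 + 180) mod 360) − 180 = -125.5°.
Going west by 125.5° from +70.4° reaches -55.1° without touching 180°.

No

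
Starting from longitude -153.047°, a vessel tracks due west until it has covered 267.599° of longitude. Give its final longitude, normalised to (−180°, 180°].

Start at -153.047°; shift −267.599° → -420.646°.
-420.646° lies outside (−180°, 180°]; add 360° → -60.646°.

-60.646°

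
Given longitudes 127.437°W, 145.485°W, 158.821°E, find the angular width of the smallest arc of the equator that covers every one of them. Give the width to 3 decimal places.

Sort the longitudes: -145.485°, -127.437°, +158.821°.
Eastward gaps between consecutive values (wrapping around): 18.048°, 286.258°, 55.694°.
Largest gap = 286.258° ⇒ minimal covering band is its complement: 360° − 286.258° = 73.742°.
Band runs from +158.821° eastward to -127.437°, crossing the antimeridian.

73.742°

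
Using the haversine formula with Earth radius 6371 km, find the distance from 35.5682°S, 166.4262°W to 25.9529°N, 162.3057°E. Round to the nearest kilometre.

7589 km

Δλ = 162.3057 − -166.4262 = 328.7319°; wrapped into (−180°, 180°]: -31.2681°.
Δφ = 25.9529 − -35.5682 = 61.5211°.
a = sin²(Δφ/2) + cos φ₁ · cos φ₂ · sin²(Δλ/2) = 0.314701.
c = 2·atan2(√a, √(1−a)) = 1.19114 rad → d = 6371·c ≈ 7588.77 km.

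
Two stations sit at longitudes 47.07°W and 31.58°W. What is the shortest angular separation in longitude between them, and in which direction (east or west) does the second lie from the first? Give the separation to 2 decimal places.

Raw difference: -31.58 − -47.07 = 15.49°.
Normalise into (−180°, 180°]: 15.49° stays 15.49°.
Positive ⇒ the second point lies to the east; separation 15.49°.

15.49° east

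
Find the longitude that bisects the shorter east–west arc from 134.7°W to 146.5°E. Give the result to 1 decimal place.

Signed shortest Δλ from -134.7° to +146.5° is -78.8°.
Midpoint longitude = -134.7° + (-78.8°)/2 = -134.7° − 39.4° = -174.1°.
(The naïve average (-134.7 + +146.5)/2 = 5.9° is on the wrong side of the globe.)

174.1°W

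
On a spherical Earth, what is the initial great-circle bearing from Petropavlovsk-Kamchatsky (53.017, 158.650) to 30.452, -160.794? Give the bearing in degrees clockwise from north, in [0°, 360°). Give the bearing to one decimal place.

111.3°

Δλ = -160.794 − 158.650 = -319.444°; wrapped into (−180°, 180°]: 40.556°.
θ = atan2( sin Δλ · cos φ₂ , cos φ₁ · sin φ₂ − sin φ₁ · cos φ₂ · cos Δλ )
  = atan2(0.56050, -0.21830) = 111.280° → normalised to [0°, 360°): 111.280°.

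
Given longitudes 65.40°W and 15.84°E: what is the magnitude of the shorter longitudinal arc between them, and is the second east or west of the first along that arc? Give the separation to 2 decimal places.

Raw difference: 15.84 − -65.40 = 81.24°.
Normalise into (−180°, 180°]: 81.24° stays 81.24°.
Positive ⇒ the second point lies to the east; separation 81.24°.

81.24° east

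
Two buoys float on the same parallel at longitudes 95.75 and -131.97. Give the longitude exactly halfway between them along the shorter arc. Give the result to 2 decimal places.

+161.89°

Signed shortest Δλ from +95.75° to -131.97° is +132.28°.
Midpoint longitude = +95.75° + (+132.28°)/2 = +95.75° + 66.14° = +161.89°.
(The naïve average (+95.75 + -131.97)/2 = -18.11° is on the wrong side of the globe.)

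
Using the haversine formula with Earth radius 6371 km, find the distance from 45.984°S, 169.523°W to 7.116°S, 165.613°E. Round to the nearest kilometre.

4935 km

Δλ = 165.613 − -169.523 = 335.136°; wrapped into (−180°, 180°]: -24.864°.
Δφ = -7.116 − -45.984 = 38.868°.
a = sin²(Δφ/2) + cos φ₁ · cos φ₂ · sin²(Δλ/2) = 0.142659.
c = 2·atan2(√a, √(1−a)) = 0.77463 rad → d = 6371·c ≈ 4935.15 km.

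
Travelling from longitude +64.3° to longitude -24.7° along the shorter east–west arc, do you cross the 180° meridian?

Signed shortest Δλ = ((-24.7 − 64.3 + 180) mod 360) − 180 = -89.0°.
Going west by 89.0° from +64.3° reaches -24.7° without touching 180°.

No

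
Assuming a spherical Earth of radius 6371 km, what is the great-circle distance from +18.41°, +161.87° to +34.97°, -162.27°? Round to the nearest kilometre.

Δλ = -162.27 − 161.87 = -324.14°; wrapped into (−180°, 180°]: 35.86°.
Δφ = 34.97 − 18.41 = 16.56°.
a = sin²(Δφ/2) + cos φ₁ · cos φ₂ · sin²(Δλ/2) = 0.094428.
c = 2·atan2(√a, √(1−a)) = 0.62469 rad → d = 6371·c ≈ 3979.90 km.

3980 km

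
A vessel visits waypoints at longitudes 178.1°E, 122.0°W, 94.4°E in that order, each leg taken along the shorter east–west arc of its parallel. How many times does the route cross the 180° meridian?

Leg 1: +178.1° → -122.0°, shortest Δλ = 59.9° (east) — crosses 180°.
Leg 2: -122.0° → +94.4°, shortest Δλ = -143.6° (west) — crosses 180°.
Total crossings: 2.

2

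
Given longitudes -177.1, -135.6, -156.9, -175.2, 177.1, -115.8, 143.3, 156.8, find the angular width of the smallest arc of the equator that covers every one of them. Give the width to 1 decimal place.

Sort the longitudes: -177.1°, -175.2°, -156.9°, -135.6°, -115.8°, +143.3°, +156.8°, +177.1°.
Eastward gaps between consecutive values (wrapping around): 1.9°, 18.3°, 21.3°, 19.8°, 259.1°, 13.5°, 20.3°, 5.8°.
Largest gap = 259.1° ⇒ minimal covering band is its complement: 360° − 259.1° = 100.9°.
Band runs from +143.3° eastward to -115.8°, crossing the antimeridian.

100.9°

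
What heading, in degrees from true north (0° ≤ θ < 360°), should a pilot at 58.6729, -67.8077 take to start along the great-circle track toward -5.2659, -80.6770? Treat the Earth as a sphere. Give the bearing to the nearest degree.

194°

Δλ = -80.6770 − -67.8077 = -12.8693°.
θ = atan2( sin Δλ · cos φ₂ , cos φ₁ · sin φ₂ − sin φ₁ · cos φ₂ · cos Δλ )
  = atan2(-0.22179, -0.87696) = -165.807° → normalised to [0°, 360°): 194.193°.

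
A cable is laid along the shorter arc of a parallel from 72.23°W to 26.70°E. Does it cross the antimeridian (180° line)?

Signed shortest Δλ = ((26.70 − -72.23 + 180) mod 360) − 180 = 98.93°.
Going east by 98.93° from -72.23° reaches +26.70° without touching 180°.

No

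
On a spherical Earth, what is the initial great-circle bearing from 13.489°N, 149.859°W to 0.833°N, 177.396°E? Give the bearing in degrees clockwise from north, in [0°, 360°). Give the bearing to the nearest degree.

Δλ = 177.396 − -149.859 = 327.255°; wrapped into (−180°, 180°]: -32.745°.
θ = atan2( sin Δλ · cos φ₂ , cos φ₁ · sin φ₂ − sin φ₁ · cos φ₂ · cos Δλ )
  = atan2(-0.54084, -0.18203) = -108.602° → normalised to [0°, 360°): 251.398°.

251°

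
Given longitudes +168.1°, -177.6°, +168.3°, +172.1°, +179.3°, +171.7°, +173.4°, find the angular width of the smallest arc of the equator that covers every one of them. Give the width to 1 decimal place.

14.3°

Sort the longitudes: -177.6°, +168.1°, +168.3°, +171.7°, +172.1°, +173.4°, +179.3°.
Eastward gaps between consecutive values (wrapping around): 345.7°, 0.2°, 3.4°, 0.4°, 1.3°, 5.9°, 3.1°.
Largest gap = 345.7° ⇒ minimal covering band is its complement: 360° − 345.7° = 14.3°.
Band runs from +168.1° eastward to -177.6°, crossing the antimeridian.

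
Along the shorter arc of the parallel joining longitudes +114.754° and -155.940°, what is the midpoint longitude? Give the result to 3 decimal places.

+159.407°

Signed shortest Δλ from +114.754° to -155.940° is +89.306°.
Midpoint longitude = +114.754° + (+89.306°)/2 = +114.754° + 44.653° = +159.407°.
(The naïve average (+114.754 + -155.940)/2 = -20.593° is on the wrong side of the globe.)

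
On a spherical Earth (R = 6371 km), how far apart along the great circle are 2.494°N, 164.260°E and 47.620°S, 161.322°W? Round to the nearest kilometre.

Δλ = -161.322 − 164.260 = -325.582°; wrapped into (−180°, 180°]: 34.418°.
Δφ = -47.620 − 2.494 = -50.114°.
a = sin²(Δφ/2) + cos φ₁ · cos φ₂ · sin²(Δλ/2) = 0.238314.
c = 2·atan2(√a, √(1−a)) = 1.01999 rad → d = 6371·c ≈ 6498.37 km.

6498 km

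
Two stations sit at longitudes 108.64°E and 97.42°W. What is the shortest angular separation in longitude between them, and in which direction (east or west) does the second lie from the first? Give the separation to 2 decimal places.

Raw difference: -97.42 − 108.64 = -206.06°.
Normalise into (−180°, 180°]: -206.06° + 360° = 153.94°.
Positive ⇒ the second point lies to the east; separation 153.94°.

153.94° east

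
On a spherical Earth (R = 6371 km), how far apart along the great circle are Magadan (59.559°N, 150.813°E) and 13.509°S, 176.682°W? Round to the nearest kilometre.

Δλ = -176.682 − 150.813 = -327.495°; wrapped into (−180°, 180°]: 32.505°.
Δφ = -13.509 − 59.559 = -73.068°.
a = sin²(Δφ/2) + cos φ₁ · cos φ₂ · sin²(Δλ/2) = 0.392969.
c = 2·atan2(√a, √(1−a)) = 1.35506 rad → d = 6371·c ≈ 8633.11 km.

8633 km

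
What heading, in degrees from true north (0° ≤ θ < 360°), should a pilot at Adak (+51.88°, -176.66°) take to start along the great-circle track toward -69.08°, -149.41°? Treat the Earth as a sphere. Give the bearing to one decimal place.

168.8°

Δλ = -149.41 − -176.66 = 27.25°.
θ = atan2( sin Δλ · cos φ₂ , cos φ₁ · sin φ₂ − sin φ₁ · cos φ₂ · cos Δλ )
  = atan2(0.16349, -0.82635) = 168.809° → normalised to [0°, 360°): 168.809°.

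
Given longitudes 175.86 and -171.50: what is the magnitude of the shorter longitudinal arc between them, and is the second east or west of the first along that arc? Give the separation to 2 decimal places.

Raw difference: -171.50 − 175.86 = -347.36°.
Normalise into (−180°, 180°]: -347.36° + 360° = 12.64°.
Positive ⇒ the second point lies to the east; separation 12.64°.

12.64° east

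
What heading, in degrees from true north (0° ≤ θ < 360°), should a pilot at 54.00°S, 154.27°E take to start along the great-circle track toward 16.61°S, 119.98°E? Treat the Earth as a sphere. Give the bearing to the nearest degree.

311°

Δλ = 119.98 − 154.27 = -34.29°.
θ = atan2( sin Δλ · cos φ₂ , cos φ₁ · sin φ₂ − sin φ₁ · cos φ₂ · cos Δλ )
  = atan2(-0.53987, 0.47249) = -48.808° → normalised to [0°, 360°): 311.192°.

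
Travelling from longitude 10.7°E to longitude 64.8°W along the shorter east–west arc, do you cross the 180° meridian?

No

Signed shortest Δλ = ((-64.8 − 10.7 + 180) mod 360) − 180 = -75.5°.
Going west by 75.5° from +10.7° reaches -64.8° without touching 180°.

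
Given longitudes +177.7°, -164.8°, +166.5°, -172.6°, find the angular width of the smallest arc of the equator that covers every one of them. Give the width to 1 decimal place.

Sort the longitudes: -172.6°, -164.8°, +166.5°, +177.7°.
Eastward gaps between consecutive values (wrapping around): 7.8°, 331.3°, 11.2°, 9.7°.
Largest gap = 331.3° ⇒ minimal covering band is its complement: 360° − 331.3° = 28.7°.
Band runs from +166.5° eastward to -164.8°, crossing the antimeridian.

28.7°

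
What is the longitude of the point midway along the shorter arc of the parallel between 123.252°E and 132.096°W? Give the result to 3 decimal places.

Signed shortest Δλ from +123.252° to -132.096° is +104.652°.
Midpoint longitude = +123.252° + (+104.652°)/2 = +123.252° + 52.326° = +175.578°.
(The naïve average (+123.252 + -132.096)/2 = -4.422° is on the wrong side of the globe.)

175.578°E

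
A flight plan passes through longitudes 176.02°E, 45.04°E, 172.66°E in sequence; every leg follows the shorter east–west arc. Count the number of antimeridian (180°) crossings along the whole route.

Leg 1: +176.02° → +45.04°, shortest Δλ = -130.98° (west) — does not cross 180°.
Leg 2: +45.04° → +172.66°, shortest Δλ = 127.62° (east) — does not cross 180°.
Total crossings: 0.

0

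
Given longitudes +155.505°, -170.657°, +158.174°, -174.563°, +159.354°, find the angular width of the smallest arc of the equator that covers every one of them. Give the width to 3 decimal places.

33.838°

Sort the longitudes: -174.563°, -170.657°, +155.505°, +158.174°, +159.354°.
Eastward gaps between consecutive values (wrapping around): 3.906°, 326.162°, 2.669°, 1.180°, 26.083°.
Largest gap = 326.162° ⇒ minimal covering band is its complement: 360° − 326.162° = 33.838°.
Band runs from +155.505° eastward to -170.657°, crossing the antimeridian.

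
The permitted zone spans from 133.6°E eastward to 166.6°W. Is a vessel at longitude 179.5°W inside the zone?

Band width going east from +133.6° to -166.6°: ((-166.6 − 133.6) mod 360) = 59.8°.
Offset of -179.5° east of the west edge: ((-179.5 − 133.6) mod 360) = 46.9°.
46.9° ≤ 59.8° ⇒ inside.

Yes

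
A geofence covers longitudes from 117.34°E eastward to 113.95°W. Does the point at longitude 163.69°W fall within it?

Band width going east from +117.34° to -113.95°: ((-113.95 − 117.34) mod 360) = 128.71°.
Offset of -163.69° east of the west edge: ((-163.69 − 117.34) mod 360) = 78.97°.
78.97° ≤ 128.71° ⇒ inside.

Yes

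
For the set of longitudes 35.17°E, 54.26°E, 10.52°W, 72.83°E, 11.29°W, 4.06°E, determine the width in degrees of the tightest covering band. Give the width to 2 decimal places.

Sort the longitudes: -11.29°, -10.52°, +4.06°, +35.17°, +54.26°, +72.83°.
Eastward gaps between consecutive values (wrapping around): 0.77°, 14.58°, 31.11°, 19.09°, 18.57°, 275.88°.
Largest gap = 275.88° ⇒ minimal covering band is its complement: 360° − 275.88° = 84.12°.
Band runs from -11.29° eastward to +72.83°.

84.12°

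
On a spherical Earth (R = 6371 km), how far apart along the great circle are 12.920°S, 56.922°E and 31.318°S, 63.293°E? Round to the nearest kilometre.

2147 km

Δλ = 63.293 − 56.922 = 6.371°.
Δφ = -31.318 − -12.920 = -18.398°.
a = sin²(Δφ/2) + cos φ₁ · cos φ₂ · sin²(Δλ/2) = 0.028128.
c = 2·atan2(√a, √(1−a)) = 0.33702 rad → d = 6371·c ≈ 2147.15 km.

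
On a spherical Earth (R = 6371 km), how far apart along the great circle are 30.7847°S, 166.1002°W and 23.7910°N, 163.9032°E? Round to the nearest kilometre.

6859 km

Δλ = 163.9032 − -166.1002 = 330.0034°; wrapped into (−180°, 180°]: -29.9966°.
Δφ = 23.7910 − -30.7847 = 54.5757°.
a = sin²(Δφ/2) + cos φ₁ · cos φ₂ · sin²(Δλ/2) = 0.262833.
c = 2·atan2(√a, √(1−a)) = 1.07659 rad → d = 6371·c ≈ 6858.95 km.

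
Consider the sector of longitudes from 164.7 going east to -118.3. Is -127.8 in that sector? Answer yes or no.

Yes

Band width going east from +164.7° to -118.3°: ((-118.3 − 164.7) mod 360) = 77.0°.
Offset of -127.8° east of the west edge: ((-127.8 − 164.7) mod 360) = 67.5°.
67.5° ≤ 77.0° ⇒ inside.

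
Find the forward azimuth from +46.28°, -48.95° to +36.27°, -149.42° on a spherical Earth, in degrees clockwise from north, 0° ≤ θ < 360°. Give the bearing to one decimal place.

303.0°

Δλ = -149.42 − -48.95 = -100.47°.
θ = atan2( sin Δλ · cos φ₂ , cos φ₁ · sin φ₂ − sin φ₁ · cos φ₂ · cos Δλ )
  = atan2(-0.79281, 0.51476) = -57.005° → normalised to [0°, 360°): 302.995°.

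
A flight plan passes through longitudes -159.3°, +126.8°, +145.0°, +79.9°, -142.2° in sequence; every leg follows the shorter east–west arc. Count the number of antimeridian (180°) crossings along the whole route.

Leg 1: -159.3° → +126.8°, shortest Δλ = -73.9° (west) — crosses 180°.
Leg 2: +126.8° → +145.0°, shortest Δλ = 18.2° (east) — does not cross 180°.
Leg 3: +145.0° → +79.9°, shortest Δλ = -65.1° (west) — does not cross 180°.
Leg 4: +79.9° → -142.2°, shortest Δλ = 137.9° (east) — crosses 180°.
Total crossings: 2.

2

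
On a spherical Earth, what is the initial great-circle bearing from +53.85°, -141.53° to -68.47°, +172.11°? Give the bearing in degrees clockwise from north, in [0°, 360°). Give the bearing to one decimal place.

Δλ = 172.11 − -141.53 = 313.64°; wrapped into (−180°, 180°]: -46.36°.
θ = atan2( sin Δλ · cos φ₂ , cos φ₁ · sin φ₂ − sin φ₁ · cos φ₂ · cos Δλ )
  = atan2(-0.26559, -0.75325) = -160.578° → normalised to [0°, 360°): 199.422°.

199.4°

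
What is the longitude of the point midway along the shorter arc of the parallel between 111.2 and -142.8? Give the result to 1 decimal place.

Signed shortest Δλ from +111.2° to -142.8° is +106.0°.
Midpoint longitude = +111.2° + (+106.0°)/2 = +111.2° + 53.0° = +164.2°.
(The naïve average (+111.2 + -142.8)/2 = -15.8° is on the wrong side of the globe.)

+164.2°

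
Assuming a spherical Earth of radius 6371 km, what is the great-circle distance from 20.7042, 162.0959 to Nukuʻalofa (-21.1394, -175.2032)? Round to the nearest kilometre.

Δλ = -175.2032 − 162.0959 = -337.2991°; wrapped into (−180°, 180°]: 22.7009°.
Δφ = -21.1394 − 20.7042 = -41.8436°.
a = sin²(Δφ/2) + cos φ₁ · cos φ₂ · sin²(Δλ/2) = 0.161310.
c = 2·atan2(√a, √(1−a)) = 0.82660 rad → d = 6371·c ≈ 5266.27 km.

5266 km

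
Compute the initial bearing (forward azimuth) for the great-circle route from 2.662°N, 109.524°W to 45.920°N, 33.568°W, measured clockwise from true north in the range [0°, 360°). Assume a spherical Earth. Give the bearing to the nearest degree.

Δλ = -33.568 − -109.524 = 75.956°.
θ = atan2( sin Δλ · cos φ₂ , cos φ₁ · sin φ₂ − sin φ₁ · cos φ₂ · cos Δλ )
  = atan2(0.67487, 0.70975) = 43.557° → normalised to [0°, 360°): 43.557°.

44°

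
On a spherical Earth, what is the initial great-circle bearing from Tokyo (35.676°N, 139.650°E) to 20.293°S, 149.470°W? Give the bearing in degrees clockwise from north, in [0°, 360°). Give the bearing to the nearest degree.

Δλ = -149.470 − 139.650 = -289.120°; wrapped into (−180°, 180°]: 70.880°.
θ = atan2( sin Δλ · cos φ₂ , cos φ₁ · sin φ₂ − sin φ₁ · cos φ₂ · cos Δλ )
  = atan2(0.88619, -0.46090) = 117.479° → normalised to [0°, 360°): 117.479°.

117°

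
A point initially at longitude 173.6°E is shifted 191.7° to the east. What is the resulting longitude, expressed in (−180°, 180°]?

Start at +173.6°; shift +191.7° → +365.3°.
+365.3° lies outside (−180°, 180°]; subtract 360° → +5.3°.

5.3°E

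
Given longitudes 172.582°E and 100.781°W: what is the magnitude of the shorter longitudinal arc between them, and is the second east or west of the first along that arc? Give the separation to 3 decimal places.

86.637° east

Raw difference: -100.781 − 172.582 = -273.363°.
Normalise into (−180°, 180°]: -273.363° + 360° = 86.637°.
Positive ⇒ the second point lies to the east; separation 86.637°.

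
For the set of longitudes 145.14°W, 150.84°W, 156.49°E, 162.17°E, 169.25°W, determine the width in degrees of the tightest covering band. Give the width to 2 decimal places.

Sort the longitudes: -169.25°, -150.84°, -145.14°, +156.49°, +162.17°.
Eastward gaps between consecutive values (wrapping around): 18.41°, 5.70°, 301.63°, 5.68°, 28.58°.
Largest gap = 301.63° ⇒ minimal covering band is its complement: 360° − 301.63° = 58.37°.
Band runs from +156.49° eastward to -145.14°, crossing the antimeridian.

58.37°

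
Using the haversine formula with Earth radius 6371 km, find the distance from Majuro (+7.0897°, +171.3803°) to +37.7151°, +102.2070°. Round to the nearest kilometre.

7698 km

Δλ = 102.2070 − 171.3803 = -69.1733°.
Δφ = 37.7151 − 7.0897 = 30.6254°.
a = sin²(Δφ/2) + cos φ₁ · cos φ₂ · sin²(Δλ/2) = 0.322696.
c = 2·atan2(√a, √(1−a)) = 1.20830 rad → d = 6371·c ≈ 7698.09 km.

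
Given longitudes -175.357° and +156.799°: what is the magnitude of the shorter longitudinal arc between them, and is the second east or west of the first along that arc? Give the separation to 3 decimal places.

Raw difference: 156.799 − -175.357 = 332.156°.
Normalise into (−180°, 180°]: 332.156° − 360° = -27.844°.
Negative ⇒ the second point lies to the west; separation 27.844°.

27.844° west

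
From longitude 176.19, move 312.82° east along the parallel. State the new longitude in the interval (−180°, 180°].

Start at +176.19°; shift +312.82° → +489.01°.
+489.01° lies outside (−180°, 180°]; subtract 360° → +129.01°.

+129.01°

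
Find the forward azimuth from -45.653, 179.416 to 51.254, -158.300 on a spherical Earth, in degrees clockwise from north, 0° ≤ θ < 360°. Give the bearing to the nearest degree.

Δλ = -158.300 − 179.416 = -337.716°; wrapped into (−180°, 180°]: 22.284°.
θ = atan2( sin Δλ · cos φ₂ , cos φ₁ · sin φ₂ − sin φ₁ · cos φ₂ · cos Δλ )
  = atan2(0.23733, 0.95932) = 13.896° → normalised to [0°, 360°): 13.896°.

14°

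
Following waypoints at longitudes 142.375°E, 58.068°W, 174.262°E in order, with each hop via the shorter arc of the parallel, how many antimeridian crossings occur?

2

Leg 1: +142.375° → -58.068°, shortest Δλ = 159.557° (east) — crosses 180°.
Leg 2: -58.068° → +174.262°, shortest Δλ = -127.67° (west) — crosses 180°.
Total crossings: 2.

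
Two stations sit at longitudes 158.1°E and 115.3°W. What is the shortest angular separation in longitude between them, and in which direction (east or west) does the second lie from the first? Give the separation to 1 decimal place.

Raw difference: -115.3 − 158.1 = -273.4°.
Normalise into (−180°, 180°]: -273.4° + 360° = 86.6°.
Positive ⇒ the second point lies to the east; separation 86.6°.

86.6° east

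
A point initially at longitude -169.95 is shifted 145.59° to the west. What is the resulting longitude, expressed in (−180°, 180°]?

+44.46°

Start at -169.95°; shift −145.59° → -315.54°.
-315.54° lies outside (−180°, 180°]; add 360° → +44.46°.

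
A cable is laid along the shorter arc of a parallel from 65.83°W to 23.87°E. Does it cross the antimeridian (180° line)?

Signed shortest Δλ = ((23.87 − -65.83 + 180) mod 360) − 180 = 89.7°.
Going east by 89.7° from -65.83° reaches +23.87° without touching 180°.

No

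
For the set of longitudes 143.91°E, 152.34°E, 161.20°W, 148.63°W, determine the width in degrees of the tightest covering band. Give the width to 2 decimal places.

Sort the longitudes: -161.20°, -148.63°, +143.91°, +152.34°.
Eastward gaps between consecutive values (wrapping around): 12.57°, 292.54°, 8.43°, 46.46°.
Largest gap = 292.54° ⇒ minimal covering band is its complement: 360° − 292.54° = 67.46°.
Band runs from +143.91° eastward to -148.63°, crossing the antimeridian.

67.46°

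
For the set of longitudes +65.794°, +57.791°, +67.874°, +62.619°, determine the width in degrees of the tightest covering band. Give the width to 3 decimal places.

Sort the longitudes: +57.791°, +62.619°, +65.794°, +67.874°.
Eastward gaps between consecutive values (wrapping around): 4.828°, 3.175°, 2.080°, 349.917°.
Largest gap = 349.917° ⇒ minimal covering band is its complement: 360° − 349.917° = 10.083°.
Band runs from +57.791° eastward to +67.874°.

10.083°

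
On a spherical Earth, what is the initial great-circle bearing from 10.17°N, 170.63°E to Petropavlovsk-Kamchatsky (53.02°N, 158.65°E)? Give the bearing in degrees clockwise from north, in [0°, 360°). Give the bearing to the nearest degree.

Δλ = 158.65 − 170.63 = -11.98°.
θ = atan2( sin Δλ · cos φ₂ , cos φ₁ · sin φ₂ − sin φ₁ · cos φ₂ · cos Δλ )
  = atan2(-0.12486, 0.68239) = -10.369° → normalised to [0°, 360°): 349.631°.

350°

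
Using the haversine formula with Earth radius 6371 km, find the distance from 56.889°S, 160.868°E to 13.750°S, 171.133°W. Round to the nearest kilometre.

5351 km

Δλ = -171.133 − 160.868 = -332.001°; wrapped into (−180°, 180°]: 27.999°.
Δφ = -13.750 − -56.889 = 43.139°.
a = sin²(Δφ/2) + cos φ₁ · cos φ₂ · sin²(Δλ/2) = 0.166204.
c = 2·atan2(√a, √(1−a)) = 0.83983 rad → d = 6371·c ≈ 5350.53 km.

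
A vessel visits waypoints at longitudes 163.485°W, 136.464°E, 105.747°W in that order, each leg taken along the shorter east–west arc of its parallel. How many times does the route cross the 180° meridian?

2

Leg 1: -163.485° → +136.464°, shortest Δλ = -60.051° (west) — crosses 180°.
Leg 2: +136.464° → -105.747°, shortest Δλ = 117.789° (east) — crosses 180°.
Total crossings: 2.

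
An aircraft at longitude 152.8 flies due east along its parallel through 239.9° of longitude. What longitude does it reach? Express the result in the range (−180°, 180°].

+32.7°

Start at +152.8°; shift +239.9° → +392.7°.
+392.7° lies outside (−180°, 180°]; subtract 360° → +32.7°.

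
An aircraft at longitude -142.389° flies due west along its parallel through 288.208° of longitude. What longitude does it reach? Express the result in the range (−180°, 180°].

Start at -142.389°; shift −288.208° → -430.597°.
-430.597° lies outside (−180°, 180°]; add 360° → -70.597°.

-70.597°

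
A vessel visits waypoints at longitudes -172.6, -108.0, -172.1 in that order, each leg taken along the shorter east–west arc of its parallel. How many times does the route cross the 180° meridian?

0

Leg 1: -172.6° → -108.0°, shortest Δλ = 64.6° (east) — does not cross 180°.
Leg 2: -108.0° → -172.1°, shortest Δλ = -64.1° (west) — does not cross 180°.
Total crossings: 0.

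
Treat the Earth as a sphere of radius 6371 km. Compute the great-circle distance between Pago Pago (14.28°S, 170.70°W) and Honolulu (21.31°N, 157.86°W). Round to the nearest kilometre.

Δλ = -157.86 − -170.70 = 12.84°.
Δφ = 21.31 − -14.28 = 35.59°.
a = sin²(Δφ/2) + cos φ₁ · cos φ₂ · sin²(Δλ/2) = 0.104687.
c = 2·atan2(√a, √(1−a)) = 0.65897 rad → d = 6371·c ≈ 4198.27 km.

4198 km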